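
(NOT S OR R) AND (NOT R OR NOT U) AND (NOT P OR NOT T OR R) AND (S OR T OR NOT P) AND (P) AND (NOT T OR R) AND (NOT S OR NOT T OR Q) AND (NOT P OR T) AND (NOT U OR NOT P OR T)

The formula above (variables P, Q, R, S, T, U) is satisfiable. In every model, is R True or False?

True

Suppose R = false.
The clause (NOT S) is unit, so S = false.
The clause (P) is unit, so P = true.
The clause (NOT T) is unit, so T = false.
Now (T) is unsatisfied and unit — conflict.
So every satisfying assignment has R = True.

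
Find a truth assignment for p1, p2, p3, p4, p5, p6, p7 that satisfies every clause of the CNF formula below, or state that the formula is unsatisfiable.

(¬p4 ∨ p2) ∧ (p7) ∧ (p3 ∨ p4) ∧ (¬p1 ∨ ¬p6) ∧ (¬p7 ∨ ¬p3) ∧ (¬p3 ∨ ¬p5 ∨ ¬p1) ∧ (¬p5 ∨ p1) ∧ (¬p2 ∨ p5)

From the singleton clause (p7), p7 = True.
From the singleton clause (¬p3), p3 = False.
From the singleton clause (p4), p4 = True.
From the singleton clause (p2), p2 = True.
From the singleton clause (p5), p5 = True.
From the singleton clause (p1), p1 = True.
From the singleton clause (¬p6), p6 = False.
This assignment satisfies each clause.

p1: True,  p2: True,  p3: False,  p4: True,  p5: True,  p6: False,  p7: True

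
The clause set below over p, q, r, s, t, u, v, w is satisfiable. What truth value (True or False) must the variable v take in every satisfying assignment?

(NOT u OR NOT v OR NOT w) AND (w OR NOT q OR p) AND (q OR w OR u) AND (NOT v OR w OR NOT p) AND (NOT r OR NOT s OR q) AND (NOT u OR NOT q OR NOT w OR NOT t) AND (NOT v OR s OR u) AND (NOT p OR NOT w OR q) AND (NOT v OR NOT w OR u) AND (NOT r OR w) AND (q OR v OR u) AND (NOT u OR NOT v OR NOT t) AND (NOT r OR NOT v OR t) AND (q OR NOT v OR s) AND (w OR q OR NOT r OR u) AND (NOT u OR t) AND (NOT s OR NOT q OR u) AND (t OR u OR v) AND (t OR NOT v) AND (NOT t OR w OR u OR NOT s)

Suppose v = true.
From the singleton clause (t), t = true.
From the singleton clause (NOT u), u = false.
From the singleton clause (s), s = true.
From the singleton clause (NOT w), w = false.
But (w) is also a unit clause — contradiction.
So every satisfying assignment has v = False.

False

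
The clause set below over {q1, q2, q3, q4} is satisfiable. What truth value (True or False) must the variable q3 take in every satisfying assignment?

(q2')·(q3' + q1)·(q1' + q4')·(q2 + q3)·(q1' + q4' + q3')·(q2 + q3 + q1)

Suppose q3 = 0.
From the singleton clause (q2'), q2 = 0.
But (q2) is also a unit clause — contradiction.
So every satisfying assignment has q3 = True.

True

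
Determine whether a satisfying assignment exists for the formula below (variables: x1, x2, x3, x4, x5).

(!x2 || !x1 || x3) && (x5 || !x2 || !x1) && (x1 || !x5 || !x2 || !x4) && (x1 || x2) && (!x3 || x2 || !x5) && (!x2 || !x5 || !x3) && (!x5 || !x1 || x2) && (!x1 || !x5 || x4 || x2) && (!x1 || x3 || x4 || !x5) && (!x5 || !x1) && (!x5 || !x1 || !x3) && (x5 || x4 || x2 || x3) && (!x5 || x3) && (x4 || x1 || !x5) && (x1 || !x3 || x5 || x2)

Case x1 = false:
(x2) alone gives x2 = true.
Case x5 = false:
No clause remains; x3, x4 are free.
A satisfying assignment: x1=false, x2=true, x3=false, x4=false, x5=false.

Satisfiable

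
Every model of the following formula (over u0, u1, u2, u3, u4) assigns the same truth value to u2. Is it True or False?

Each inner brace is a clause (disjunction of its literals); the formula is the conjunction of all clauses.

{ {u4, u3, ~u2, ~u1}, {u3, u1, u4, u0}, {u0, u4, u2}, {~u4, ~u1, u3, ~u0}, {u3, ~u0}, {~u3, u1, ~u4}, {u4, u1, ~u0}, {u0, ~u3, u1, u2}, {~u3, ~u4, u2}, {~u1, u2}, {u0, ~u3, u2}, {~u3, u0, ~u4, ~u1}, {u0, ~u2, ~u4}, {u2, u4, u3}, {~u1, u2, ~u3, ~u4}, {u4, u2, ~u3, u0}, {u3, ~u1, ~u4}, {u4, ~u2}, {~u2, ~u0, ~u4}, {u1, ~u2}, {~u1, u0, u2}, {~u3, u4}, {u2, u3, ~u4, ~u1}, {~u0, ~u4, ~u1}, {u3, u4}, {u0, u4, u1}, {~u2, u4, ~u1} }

False

Suppose u2 = 1.
(u4) alone gives u4 = 1.
(u0) alone gives u0 = 1.
That conflicts with the unit clause (~u0).
So every satisfying assignment has u2 = False.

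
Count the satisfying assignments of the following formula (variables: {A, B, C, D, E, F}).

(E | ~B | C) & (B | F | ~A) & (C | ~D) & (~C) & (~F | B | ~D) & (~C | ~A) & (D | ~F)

4

There are 2^6 = 64 truth assignments over (A, B, C, D, E, F).
Split on B. With B = 1, the clauses containing B are satisfied and ~B drops from the rest; 2 of the 2^5 = 32 assignments to the other variables satisfy what remains.
With B = 0, by the same count on the reduced clause set, 2 assignments work.
(One model: A=F, B=F, C=F, D=F, E=F, F=F.)
Total: 2 + 2 = 4.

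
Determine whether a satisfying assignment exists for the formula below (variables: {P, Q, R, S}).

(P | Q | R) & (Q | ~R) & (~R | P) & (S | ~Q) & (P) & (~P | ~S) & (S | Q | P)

Yes, satisfiable

(P) alone gives P = 1.
(~S) alone gives S = 0.
(~Q) alone gives Q = 0.
(~R) alone gives R = 0.
This assignment satisfies each clause.
A satisfying assignment: P: 1; Q: 0; R: 0; S: 0.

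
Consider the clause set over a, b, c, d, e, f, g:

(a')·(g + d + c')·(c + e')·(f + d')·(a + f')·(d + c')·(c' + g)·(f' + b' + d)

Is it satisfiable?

From the singleton clause (a'), a = 0.
From the singleton clause (f'), f = 0.
From the singleton clause (d'), d = 0.
From the singleton clause (c'), c = 0.
From the singleton clause (e'), e = 0.
No clause remains; b, g are free.
A satisfying assignment: a: 0,  b: 0,  c: 0,  d: 0,  e: 0,  f: 0,  g: 0.

Yes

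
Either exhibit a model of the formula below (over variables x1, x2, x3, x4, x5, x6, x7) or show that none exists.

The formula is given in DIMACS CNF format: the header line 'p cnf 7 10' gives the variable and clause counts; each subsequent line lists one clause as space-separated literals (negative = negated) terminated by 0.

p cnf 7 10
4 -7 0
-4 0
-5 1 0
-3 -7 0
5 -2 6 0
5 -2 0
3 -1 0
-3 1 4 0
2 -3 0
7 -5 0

(¬x4) alone gives x4 = False.
(¬x7) alone gives x7 = False.
(¬x5) alone gives x5 = False.
(¬x2) alone gives x2 = False.
(¬x3) alone gives x3 = False.
(¬x1) alone gives x1 = False.
All clauses hold; x6 can take either value.

x1=False,  x2=False,  x3=False,  x4=False,  x5=False,  x6=True,  x7=False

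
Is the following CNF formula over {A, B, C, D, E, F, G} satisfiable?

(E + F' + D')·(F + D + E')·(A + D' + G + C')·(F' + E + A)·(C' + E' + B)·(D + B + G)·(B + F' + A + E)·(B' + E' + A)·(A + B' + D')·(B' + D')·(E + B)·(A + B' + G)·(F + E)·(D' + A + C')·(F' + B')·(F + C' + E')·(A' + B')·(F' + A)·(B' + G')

Suppose B = 0.
The clause (E) is unit, so E = 1.
The clause (C') is unit, so C = 0.
Suppose F = 1.
The clause (A) is unit, so A = 1.
Suppose D = 1.
No clause remains; G is free.
A satisfying assignment: A=1; B=0; C=0; D=1; E=1; F=1; G=0.

Yes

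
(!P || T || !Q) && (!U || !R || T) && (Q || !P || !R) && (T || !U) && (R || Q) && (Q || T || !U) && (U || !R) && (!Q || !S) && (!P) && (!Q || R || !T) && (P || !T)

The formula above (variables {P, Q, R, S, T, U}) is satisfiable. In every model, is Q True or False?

True

Suppose Q = false.
The clause (R) is unit, so R = true.
The clause (!P) is unit, so P = false.
The clause (U) is unit, so U = true.
The clause (T) is unit, so T = true.
That conflicts with the unit clause (!T).
So every satisfying assignment has Q = True.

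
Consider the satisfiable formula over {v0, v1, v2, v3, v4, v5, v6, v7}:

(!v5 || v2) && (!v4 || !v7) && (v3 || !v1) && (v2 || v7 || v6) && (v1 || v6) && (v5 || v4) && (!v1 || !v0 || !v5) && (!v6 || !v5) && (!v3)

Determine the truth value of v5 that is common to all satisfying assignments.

False

Suppose v5 = true.
The clause (v2) is unit, so v2 = true.
The clause (!v6) is unit, so v6 = false.
The clause (v1) is unit, so v1 = true.
The clause (v3) is unit, so v3 = true.
But (!v3) is also a unit clause — contradiction.
So every satisfying assignment has v5 = False.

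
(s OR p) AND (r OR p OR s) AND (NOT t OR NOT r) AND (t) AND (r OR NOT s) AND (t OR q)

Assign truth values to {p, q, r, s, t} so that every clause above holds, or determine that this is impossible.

(t) alone gives t = true.
(NOT r) alone gives r = false.
(NOT s) alone gives s = false.
(p) alone gives p = true.
All clauses hold; q can take either value.

p ↦ true; q ↦ false; r ↦ false; s ↦ false; t ↦ true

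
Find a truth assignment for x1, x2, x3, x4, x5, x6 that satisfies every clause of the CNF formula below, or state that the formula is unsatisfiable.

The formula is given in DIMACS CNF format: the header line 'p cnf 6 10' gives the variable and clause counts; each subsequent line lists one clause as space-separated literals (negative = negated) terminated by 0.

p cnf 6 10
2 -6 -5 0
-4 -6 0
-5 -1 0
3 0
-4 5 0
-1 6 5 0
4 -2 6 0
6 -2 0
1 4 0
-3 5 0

(x3) alone gives x3 = True.
(x5) alone gives x5 = True.
(¬x1) alone gives x1 = False.
(x4) alone gives x4 = True.
(¬x6) alone gives x6 = False.
(¬x2) alone gives x2 = False.
This assignment satisfies each clause.

x1: False; x2: False; x3: True; x4: True; x5: True; x6: False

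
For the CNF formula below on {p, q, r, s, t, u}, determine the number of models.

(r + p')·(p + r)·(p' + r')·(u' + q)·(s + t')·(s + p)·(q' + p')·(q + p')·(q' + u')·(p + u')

There are 2^6 = 64 truth assignments over (p, q, r, s, t, u).
Split on t. With t = 1, the clauses containing t are satisfied and t' drops from the rest; 2 of the 2^5 = 32 assignments to the other variables satisfy what remains.
With t = 0, by the same count on the reduced clause set, 2 assignments work.
Total: 2 + 2 = 4.

4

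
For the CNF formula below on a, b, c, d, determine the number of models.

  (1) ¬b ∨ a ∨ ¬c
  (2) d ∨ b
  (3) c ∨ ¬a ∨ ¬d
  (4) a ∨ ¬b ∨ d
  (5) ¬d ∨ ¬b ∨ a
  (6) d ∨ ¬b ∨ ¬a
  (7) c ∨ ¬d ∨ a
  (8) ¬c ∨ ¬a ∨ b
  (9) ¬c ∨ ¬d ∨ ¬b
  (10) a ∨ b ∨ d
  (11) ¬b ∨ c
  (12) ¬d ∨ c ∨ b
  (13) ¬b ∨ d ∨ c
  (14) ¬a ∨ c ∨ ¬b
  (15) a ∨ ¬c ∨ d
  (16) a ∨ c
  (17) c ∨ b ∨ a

1

There are 2^4 = 16 truth assignments over (a, b, c, d).
Split on a. With a = True, the clauses containing a are satisfied and ¬a drops from the rest; 0 of the 2^3 = 8 assignments to the other variables satisfy what remains.
With a = False, by the same count on the reduced clause set, 1 assignment works.
Total: 0 + 1 = 1.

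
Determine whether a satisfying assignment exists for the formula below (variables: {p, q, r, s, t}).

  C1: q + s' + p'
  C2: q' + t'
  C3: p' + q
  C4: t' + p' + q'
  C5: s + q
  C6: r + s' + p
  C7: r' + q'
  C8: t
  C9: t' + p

No, unsatisfiable

The clause (t) is unit, so t = 1.
The clause (q') is unit, so q = 0.
The clause (p') is unit, so p = 0.
That conflicts with the unit clause (p).
No assignment satisfies every clause.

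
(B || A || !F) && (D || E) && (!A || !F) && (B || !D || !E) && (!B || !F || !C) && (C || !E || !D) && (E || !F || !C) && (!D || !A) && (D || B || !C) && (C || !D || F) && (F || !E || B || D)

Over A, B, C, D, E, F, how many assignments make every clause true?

9

There are 2^6 = 64 truth assignments over (A, B, C, D, E, F).
Split on E. With E = true, the clauses containing E are satisfied and !E drops from the rest; 6 of the 2^5 = 32 assignments to the other variables satisfy what remains.
With E = false, by the same count on the reduced clause set, 3 assignments work.
(One model: A=F, B=F, C=T, D=T, E=F, F=F.)
Total: 6 + 3 = 9.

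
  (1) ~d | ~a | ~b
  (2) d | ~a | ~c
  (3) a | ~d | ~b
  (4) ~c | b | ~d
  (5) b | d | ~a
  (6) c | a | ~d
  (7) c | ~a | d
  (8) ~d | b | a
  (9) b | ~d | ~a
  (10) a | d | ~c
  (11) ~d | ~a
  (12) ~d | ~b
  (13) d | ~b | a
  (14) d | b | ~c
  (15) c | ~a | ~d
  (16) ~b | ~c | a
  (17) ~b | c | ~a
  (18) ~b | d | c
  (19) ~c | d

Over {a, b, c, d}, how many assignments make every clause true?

There are 2^4 = 16 truth assignments over (a, b, c, d).
Split on c. With c = 1, the clauses containing c are satisfied and ~c drops from the rest; 0 of the 2^3 = 8 assignments to the other variables satisfy what remains.
With c = 0, by the same count on the reduced clause set, 1 assignment works.
Total: 0 + 1 = 1.

1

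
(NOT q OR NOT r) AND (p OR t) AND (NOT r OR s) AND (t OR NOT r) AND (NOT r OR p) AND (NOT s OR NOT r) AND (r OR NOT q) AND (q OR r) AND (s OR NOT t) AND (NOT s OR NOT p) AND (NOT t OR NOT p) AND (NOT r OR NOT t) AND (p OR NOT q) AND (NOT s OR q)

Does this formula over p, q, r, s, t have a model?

Try q = false.
(r) alone gives r = true.
(s) alone gives s = true.
But (NOT s) is also a unit clause — contradiction.
So q must be the other value — set q = true.
(NOT r) alone gives r = false.
But (r) is also a unit clause — contradiction.
Both values of q lead to a conflict.
No assignment satisfies every clause.

Unsatisfiable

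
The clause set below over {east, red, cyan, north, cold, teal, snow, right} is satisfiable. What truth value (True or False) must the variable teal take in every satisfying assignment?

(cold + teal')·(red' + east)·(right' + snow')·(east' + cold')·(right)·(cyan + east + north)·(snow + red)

Suppose teal = 1.
(cold) alone gives cold = 1.
(east') alone gives east = 0.
(red') alone gives red = 0.
(right) alone gives right = 1.
(snow') alone gives snow = 0.
But (snow) is also a unit clause — contradiction.
So every satisfying assignment has teal = False.

False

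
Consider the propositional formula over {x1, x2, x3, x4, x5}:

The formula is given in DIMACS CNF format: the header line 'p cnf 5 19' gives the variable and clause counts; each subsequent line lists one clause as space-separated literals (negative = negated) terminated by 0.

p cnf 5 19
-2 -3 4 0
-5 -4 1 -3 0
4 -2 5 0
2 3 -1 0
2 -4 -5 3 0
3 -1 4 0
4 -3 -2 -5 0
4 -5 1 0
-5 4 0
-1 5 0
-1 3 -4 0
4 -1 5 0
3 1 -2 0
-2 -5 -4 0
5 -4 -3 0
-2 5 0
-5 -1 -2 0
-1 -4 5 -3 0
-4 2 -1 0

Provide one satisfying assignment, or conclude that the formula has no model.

x1: False,  x2: False,  x3: False,  x4: False,  x5: False

Branch on x5: set x5 = False.
(¬x1) alone gives x1 = False.
(¬x2) alone gives x2 = False.
Branch on x4: set x4 = False.
Every clause is now satisfied; x3 is unconstrained.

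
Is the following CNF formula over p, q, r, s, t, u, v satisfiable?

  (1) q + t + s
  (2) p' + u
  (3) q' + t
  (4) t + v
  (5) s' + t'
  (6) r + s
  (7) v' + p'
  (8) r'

Satisfiable

The clause (r') is unit, so r = 0.
The clause (s) is unit, so s = 1.
The clause (t') is unit, so t = 0.
The clause (q') is unit, so q = 0.
The clause (v) is unit, so v = 1.
The clause (p') is unit, so p = 0.
No clause remains; u is free.
A satisfying assignment: p: 0,  q: 0,  r: 0,  s: 1,  t: 0,  u: 1,  v: 1.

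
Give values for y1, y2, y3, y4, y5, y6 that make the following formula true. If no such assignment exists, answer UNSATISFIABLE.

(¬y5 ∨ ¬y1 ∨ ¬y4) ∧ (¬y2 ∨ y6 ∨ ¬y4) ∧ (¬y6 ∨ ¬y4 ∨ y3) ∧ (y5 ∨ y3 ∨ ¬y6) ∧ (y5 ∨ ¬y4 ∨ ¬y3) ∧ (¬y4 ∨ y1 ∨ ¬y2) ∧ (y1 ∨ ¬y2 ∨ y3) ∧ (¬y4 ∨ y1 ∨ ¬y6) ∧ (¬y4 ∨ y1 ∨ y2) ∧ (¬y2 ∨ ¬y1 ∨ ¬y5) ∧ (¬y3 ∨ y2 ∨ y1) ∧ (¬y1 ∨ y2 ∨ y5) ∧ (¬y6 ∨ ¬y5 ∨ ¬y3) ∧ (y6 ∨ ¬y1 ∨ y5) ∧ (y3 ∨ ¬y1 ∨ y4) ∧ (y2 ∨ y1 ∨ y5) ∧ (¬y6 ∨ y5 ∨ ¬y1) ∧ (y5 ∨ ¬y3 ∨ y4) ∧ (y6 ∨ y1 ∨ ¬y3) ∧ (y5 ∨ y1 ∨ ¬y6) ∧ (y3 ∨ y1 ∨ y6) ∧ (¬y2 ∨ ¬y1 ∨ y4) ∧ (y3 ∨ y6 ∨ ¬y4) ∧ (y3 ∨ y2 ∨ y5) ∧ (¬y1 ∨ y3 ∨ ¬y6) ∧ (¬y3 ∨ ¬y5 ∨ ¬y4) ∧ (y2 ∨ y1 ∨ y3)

Suppose y5 = True.
Suppose y1 = True.
From the singleton clause (¬y4), y4 = False.
From the singleton clause (¬y2), y2 = False.
From the singleton clause (y3), y3 = True.
From the singleton clause (¬y6), y6 = False.
This assignment satisfies each clause.

y1 ↦ True; y2 ↦ False; y3 ↦ True; y4 ↦ False; y5 ↦ True; y6 ↦ False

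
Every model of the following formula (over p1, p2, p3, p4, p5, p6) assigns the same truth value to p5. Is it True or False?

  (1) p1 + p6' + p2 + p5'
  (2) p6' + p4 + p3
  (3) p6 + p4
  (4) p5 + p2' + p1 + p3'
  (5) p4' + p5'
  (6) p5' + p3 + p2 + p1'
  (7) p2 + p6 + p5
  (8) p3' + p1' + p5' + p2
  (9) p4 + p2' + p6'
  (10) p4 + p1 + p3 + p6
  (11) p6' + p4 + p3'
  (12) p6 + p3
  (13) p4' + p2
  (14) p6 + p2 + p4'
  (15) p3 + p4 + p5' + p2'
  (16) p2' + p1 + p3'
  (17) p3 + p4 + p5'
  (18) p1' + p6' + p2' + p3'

False

Suppose p5 = 1.
The clause (p4') is unit, so p4 = 0.
The clause (p6) is unit, so p6 = 1.
The clause (p3) is unit, so p3 = 1.
But (p3') is also a unit clause — contradiction.
So every satisfying assignment has p5 = False.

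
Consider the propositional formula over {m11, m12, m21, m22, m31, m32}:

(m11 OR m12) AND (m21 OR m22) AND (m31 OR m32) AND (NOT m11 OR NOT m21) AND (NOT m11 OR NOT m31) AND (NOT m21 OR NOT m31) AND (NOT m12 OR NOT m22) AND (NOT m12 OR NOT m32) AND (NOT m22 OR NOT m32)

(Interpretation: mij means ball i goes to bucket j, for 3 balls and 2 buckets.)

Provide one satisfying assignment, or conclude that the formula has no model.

UNSATISFIABLE

Suppose m11 = true.
Unit clause (NOT m21) forces m21 = false.
Unit clause (m22) forces m22 = true.
Unit clause (NOT m31) forces m31 = false.
Unit clause (m32) forces m32 = true.
But (NOT m32) is also a unit clause — contradiction.
So m11 must be the other value — set m11 = false.
Unit clause (m12) forces m12 = true.
Unit clause (NOT m22) forces m22 = false.
Unit clause (m21) forces m21 = true.
Unit clause (NOT m31) forces m31 = false.
Unit clause (m32) forces m32 = true.
But (NOT m32) is also a unit clause — contradiction.
Both values of m11 lead to a conflict.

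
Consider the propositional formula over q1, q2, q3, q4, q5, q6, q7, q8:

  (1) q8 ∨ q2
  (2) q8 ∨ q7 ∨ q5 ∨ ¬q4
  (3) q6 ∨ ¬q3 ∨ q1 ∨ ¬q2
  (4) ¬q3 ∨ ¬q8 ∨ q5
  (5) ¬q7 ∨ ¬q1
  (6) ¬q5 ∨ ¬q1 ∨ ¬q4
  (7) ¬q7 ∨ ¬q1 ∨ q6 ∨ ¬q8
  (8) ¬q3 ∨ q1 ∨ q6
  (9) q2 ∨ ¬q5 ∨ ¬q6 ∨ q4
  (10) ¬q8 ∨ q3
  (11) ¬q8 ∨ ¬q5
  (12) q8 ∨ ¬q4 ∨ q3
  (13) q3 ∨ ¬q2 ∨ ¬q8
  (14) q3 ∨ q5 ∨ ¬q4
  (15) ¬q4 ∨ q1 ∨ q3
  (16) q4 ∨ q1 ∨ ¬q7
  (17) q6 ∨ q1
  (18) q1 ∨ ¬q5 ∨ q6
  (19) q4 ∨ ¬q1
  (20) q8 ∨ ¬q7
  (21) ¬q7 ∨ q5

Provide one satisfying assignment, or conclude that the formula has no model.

Suppose q8 = False.
The clause (q2) is unit, so q2 = True.
The clause (¬q7) is unit, so q7 = False.
Suppose q5 = True.
Suppose q1 = False.
The clause (q6) is unit, so q6 = True.
Suppose q4 = True.
The clause (q3) is unit, so q3 = True.
This assignment satisfies each clause.

q1: False; q2: True; q3: True; q4: True; q5: True; q6: True; q7: False; q8: False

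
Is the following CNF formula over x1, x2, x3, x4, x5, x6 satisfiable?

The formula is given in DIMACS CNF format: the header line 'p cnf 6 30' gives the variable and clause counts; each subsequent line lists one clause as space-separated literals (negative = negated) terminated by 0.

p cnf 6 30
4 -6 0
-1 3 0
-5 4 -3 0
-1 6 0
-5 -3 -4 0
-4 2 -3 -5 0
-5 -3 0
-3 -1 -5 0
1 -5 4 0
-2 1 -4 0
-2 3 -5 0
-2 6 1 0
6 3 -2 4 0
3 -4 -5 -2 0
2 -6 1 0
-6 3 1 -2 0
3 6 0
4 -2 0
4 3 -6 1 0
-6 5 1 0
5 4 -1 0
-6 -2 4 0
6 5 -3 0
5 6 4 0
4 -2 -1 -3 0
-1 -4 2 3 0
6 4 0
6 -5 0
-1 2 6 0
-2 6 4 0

Try x4 = True.
Try x1 = True.
The clause (x3) is unit, so x3 = True.
The clause (x6) is unit, so x6 = True.
The clause (¬x5) is unit, so x5 = False.
No clause remains; x2 is free.
A satisfying assignment: x1 ↦ True; x2 ↦ False; x3 ↦ True; x4 ↦ True; x5 ↦ False; x6 ↦ True.

Satisfiable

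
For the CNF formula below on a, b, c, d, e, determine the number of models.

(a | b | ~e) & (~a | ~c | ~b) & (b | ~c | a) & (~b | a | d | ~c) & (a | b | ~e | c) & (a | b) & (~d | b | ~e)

There are 2^5 = 32 truth assignments over (a, b, c, d, e).
Split on c. With c = 1, the clauses containing c are satisfied and ~c drops from the rest; 5 of the 2^4 = 16 assignments to the other variables satisfy what remains.
With c = 0, by the same count on the reduced clause set, 11 assignments work.
(One model: a=F, b=T, c=F, d=F, e=F.)
Total: 5 + 11 = 16.

16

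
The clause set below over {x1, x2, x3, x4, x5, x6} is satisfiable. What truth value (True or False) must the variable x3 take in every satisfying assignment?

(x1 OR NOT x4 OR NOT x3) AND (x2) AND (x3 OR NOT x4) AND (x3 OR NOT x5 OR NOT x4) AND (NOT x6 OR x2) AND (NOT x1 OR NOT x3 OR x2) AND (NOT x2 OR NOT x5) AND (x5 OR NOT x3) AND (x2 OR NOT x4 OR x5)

Suppose x3 = true.
From the singleton clause (x2), x2 = true.
From the singleton clause (NOT x5), x5 = false.
That conflicts with the unit clause (x5).
So every satisfying assignment has x3 = False.

False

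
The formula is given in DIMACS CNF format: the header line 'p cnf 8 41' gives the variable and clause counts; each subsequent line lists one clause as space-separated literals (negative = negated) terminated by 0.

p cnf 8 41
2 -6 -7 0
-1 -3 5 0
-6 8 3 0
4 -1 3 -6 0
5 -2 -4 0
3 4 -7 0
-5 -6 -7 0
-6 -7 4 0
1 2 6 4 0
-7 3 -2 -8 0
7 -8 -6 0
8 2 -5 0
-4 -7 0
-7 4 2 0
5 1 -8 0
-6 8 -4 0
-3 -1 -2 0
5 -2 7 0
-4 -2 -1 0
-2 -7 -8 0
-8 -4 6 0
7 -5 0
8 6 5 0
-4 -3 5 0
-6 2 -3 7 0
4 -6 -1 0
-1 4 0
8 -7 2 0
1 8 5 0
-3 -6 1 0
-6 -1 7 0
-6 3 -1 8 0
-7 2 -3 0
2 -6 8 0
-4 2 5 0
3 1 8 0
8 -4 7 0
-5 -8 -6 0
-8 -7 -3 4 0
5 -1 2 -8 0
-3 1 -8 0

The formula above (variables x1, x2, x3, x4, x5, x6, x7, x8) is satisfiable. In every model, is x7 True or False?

True

Suppose x7 = False.
Unit clause (¬x5) forces x5 = False.
Unit clause (¬x2) forces x2 = False.
Unit clause (¬x4) forces x4 = False.
Unit clause (¬x1) forces x1 = False.
Unit clause (x6) forces x6 = True.
Unit clause (¬x8) forces x8 = False.
But (x8) is also a unit clause — contradiction.
So every satisfying assignment has x7 = True.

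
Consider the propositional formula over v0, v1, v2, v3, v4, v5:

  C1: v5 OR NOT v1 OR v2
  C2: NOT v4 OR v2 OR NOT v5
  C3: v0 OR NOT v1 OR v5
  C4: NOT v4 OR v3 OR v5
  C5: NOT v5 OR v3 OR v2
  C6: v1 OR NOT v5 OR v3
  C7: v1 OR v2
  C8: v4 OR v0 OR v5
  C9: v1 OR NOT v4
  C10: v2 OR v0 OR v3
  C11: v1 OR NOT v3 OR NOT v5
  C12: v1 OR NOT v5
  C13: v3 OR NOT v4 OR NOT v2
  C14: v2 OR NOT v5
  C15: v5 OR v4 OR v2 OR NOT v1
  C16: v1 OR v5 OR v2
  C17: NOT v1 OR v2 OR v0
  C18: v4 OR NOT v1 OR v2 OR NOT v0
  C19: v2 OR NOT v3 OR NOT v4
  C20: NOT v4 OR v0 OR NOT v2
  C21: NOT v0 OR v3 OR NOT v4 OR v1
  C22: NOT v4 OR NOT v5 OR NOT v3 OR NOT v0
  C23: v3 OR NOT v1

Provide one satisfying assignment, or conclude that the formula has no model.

Suppose v1 = true.
From the singleton clause (v3), v3 = true.
Suppose v5 = false.
From the singleton clause (v2), v2 = true.
From the singleton clause (v0), v0 = true.
Every clause is now satisfied; v4 is unconstrained.

v0: true, v1: true, v2: true, v3: true, v4: true, v5: false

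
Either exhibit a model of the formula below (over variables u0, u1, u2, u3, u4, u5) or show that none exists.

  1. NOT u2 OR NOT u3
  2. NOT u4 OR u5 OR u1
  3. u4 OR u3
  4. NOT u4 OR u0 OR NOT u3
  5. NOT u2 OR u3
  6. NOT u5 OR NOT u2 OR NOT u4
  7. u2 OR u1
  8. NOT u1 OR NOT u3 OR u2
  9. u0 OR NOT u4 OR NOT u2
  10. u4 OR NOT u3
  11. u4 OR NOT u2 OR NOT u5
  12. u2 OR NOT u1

UNSATISFIABLE

Try u2 = false.
Unit clause (u1) forces u1 = true.
But (NOT u1) is also a unit clause — contradiction.
Backtrack on u2: now try u2 = true.
Unit clause (NOT u3) forces u3 = false.
But (u3) is also a unit clause — contradiction.
Both values of u2 lead to a conflict.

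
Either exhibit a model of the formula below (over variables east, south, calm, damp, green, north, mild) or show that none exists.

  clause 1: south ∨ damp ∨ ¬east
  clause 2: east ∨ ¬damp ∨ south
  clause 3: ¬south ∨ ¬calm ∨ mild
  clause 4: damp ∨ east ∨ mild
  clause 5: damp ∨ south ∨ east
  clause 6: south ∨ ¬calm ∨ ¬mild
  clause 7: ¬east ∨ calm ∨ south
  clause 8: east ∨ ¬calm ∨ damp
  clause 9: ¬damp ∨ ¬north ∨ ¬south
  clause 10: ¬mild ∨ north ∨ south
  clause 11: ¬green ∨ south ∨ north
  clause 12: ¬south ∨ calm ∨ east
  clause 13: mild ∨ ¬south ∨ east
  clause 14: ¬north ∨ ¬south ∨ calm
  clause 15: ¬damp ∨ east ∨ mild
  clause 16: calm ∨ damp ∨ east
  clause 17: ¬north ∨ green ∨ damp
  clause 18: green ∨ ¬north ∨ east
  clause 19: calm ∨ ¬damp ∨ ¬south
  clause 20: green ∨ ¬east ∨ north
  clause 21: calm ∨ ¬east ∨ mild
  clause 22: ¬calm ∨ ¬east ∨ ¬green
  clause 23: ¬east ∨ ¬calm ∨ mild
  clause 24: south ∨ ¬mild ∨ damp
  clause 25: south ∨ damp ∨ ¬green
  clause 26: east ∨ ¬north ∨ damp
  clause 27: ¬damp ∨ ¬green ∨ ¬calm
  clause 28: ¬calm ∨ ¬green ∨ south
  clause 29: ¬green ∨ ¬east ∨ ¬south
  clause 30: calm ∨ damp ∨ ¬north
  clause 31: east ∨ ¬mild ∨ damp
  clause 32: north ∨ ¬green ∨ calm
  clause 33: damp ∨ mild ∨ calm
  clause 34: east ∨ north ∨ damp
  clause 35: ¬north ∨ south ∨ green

Branch on south: set south = True.
Branch on calm: set calm = True.
From the singleton clause (mild), mild = True.
Branch on east: set east = False.
From the singleton clause (damp), damp = True.
From the singleton clause (¬north), north = False.
From the singleton clause (¬green), green = False.
This assignment satisfies each clause.

east=False; south=True; calm=True; damp=True; green=False; north=False; mild=True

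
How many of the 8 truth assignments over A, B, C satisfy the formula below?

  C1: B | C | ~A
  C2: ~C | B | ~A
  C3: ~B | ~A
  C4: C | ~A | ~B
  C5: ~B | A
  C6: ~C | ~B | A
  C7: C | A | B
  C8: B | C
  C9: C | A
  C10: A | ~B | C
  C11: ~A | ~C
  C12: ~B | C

1

There are 2^3 = 8 truth assignments over (A, B, C).
Split on A. With A = 1, the clauses containing A are satisfied and ~A drops from the rest; 0 of the 2^2 = 4 assignments to the other variables satisfy what remains.
With A = 0, by the same count on the reduced clause set, 1 assignment works.
(One model: A=F, B=F, C=T.)
Total: 0 + 1 = 1.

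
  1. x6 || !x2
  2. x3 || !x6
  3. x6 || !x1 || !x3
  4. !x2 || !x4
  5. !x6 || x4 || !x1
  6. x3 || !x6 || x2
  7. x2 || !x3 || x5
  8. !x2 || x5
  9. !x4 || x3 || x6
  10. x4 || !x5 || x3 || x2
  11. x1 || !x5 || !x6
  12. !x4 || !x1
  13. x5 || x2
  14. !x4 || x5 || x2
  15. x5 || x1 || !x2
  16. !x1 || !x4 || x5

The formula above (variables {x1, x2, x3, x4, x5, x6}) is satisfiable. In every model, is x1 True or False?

Suppose x1 = true.
(!x4) alone gives x4 = false.
(!x6) alone gives x6 = false.
(!x2) alone gives x2 = false.
(!x3) alone gives x3 = false.
(!x5) alone gives x5 = false.
Now (x5) is unsatisfied and unit — conflict.
So every satisfying assignment has x1 = False.

False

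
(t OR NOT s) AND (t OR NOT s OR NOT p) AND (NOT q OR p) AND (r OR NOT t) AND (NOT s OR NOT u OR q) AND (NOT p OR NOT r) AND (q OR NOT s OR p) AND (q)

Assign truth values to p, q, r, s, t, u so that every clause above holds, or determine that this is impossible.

From the singleton clause (q), q = true.
From the singleton clause (p), p = true.
From the singleton clause (NOT r), r = false.
From the singleton clause (NOT t), t = false.
From the singleton clause (NOT s), s = false.
All clauses hold; u can take either value.

p ↦ true; q ↦ true; r ↦ false; s ↦ false; t ↦ false; u ↦ true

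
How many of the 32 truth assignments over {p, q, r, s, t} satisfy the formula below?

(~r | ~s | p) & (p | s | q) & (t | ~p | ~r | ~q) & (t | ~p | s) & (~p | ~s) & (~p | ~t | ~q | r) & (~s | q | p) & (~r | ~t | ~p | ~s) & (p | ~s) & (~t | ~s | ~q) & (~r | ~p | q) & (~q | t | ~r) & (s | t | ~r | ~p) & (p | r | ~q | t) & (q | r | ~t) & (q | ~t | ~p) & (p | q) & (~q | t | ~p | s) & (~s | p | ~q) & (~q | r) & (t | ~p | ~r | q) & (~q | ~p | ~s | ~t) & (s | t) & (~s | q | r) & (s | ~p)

There are 2^5 = 32 truth assignments over (p, q, r, s, t).
Split on s. With s = 1, the clauses containing s are satisfied and ~s drops from the rest; 0 of the 2^4 = 16 assignments to the other variables satisfy what remains.
With s = 0, by the same count on the reduced clause set, 1 assignment works.
(One model: p=F, q=T, r=T, s=F, t=T.)
Total: 0 + 1 = 1.

1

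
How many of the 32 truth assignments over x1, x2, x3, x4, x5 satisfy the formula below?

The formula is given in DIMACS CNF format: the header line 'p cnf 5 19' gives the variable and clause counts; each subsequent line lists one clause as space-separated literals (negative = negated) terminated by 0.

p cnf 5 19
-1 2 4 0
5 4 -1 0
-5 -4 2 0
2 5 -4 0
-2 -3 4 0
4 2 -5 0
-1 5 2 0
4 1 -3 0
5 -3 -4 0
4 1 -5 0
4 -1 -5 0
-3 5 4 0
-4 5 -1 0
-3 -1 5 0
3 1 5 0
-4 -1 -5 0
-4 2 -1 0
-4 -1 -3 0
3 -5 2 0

There are 2^5 = 32 truth assignments over (x1, x2, x3, x4, x5).
Split on x3. With x3 = True, the clauses containing x3 are satisfied and ¬x3 drops from the rest; 1 of the 2^4 = 16 assignments to the other variables satisfy what remains.
With x3 = False, by the same count on the reduced clause set, 1 assignment works.
(One model: x1=F, x2=T, x3=F, x4=T, x5=T.)
Total: 1 + 1 = 2.

2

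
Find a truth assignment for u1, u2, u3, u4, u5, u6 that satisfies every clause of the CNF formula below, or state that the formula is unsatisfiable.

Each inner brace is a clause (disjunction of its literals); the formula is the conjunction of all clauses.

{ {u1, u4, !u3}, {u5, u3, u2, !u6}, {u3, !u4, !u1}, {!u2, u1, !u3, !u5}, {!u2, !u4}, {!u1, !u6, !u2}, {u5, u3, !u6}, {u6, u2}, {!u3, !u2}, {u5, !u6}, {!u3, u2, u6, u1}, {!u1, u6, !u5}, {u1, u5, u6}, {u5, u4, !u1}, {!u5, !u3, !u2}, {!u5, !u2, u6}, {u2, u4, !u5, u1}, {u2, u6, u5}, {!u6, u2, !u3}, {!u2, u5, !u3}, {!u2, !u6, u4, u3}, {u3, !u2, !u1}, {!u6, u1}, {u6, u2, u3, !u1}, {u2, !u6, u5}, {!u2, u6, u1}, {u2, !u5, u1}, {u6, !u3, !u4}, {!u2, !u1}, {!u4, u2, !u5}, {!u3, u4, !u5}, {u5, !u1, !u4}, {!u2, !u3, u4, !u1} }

u1 ↦ true; u2 ↦ false; u3 ↦ false; u4 ↦ false; u5 ↦ true; u6 ↦ true

Branch on u2: set u2 = false.
The clause (u6) is unit, so u6 = true.
The clause (u5) is unit, so u5 = true.
The clause (!u3) is unit, so u3 = false.
The clause (u1) is unit, so u1 = true.
The clause (!u4) is unit, so u4 = false.
All clauses are satisfied.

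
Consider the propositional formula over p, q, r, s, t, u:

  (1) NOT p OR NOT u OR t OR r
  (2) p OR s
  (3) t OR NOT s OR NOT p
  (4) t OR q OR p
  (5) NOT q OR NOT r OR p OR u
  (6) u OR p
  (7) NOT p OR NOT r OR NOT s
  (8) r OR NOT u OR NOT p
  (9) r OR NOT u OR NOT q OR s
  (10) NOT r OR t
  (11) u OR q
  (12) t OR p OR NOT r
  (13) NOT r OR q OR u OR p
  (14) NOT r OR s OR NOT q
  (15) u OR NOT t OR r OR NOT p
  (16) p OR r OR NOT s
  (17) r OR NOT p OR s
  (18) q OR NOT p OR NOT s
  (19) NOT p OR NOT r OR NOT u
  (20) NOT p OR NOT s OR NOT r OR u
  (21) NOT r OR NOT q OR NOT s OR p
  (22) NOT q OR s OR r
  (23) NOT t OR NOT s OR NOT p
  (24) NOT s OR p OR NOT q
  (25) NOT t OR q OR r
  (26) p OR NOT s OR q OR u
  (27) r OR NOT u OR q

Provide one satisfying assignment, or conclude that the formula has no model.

Case p = false:
The clause (s) is unit, so s = true.
The clause (u) is unit, so u = true.
The clause (r) is unit, so r = true.
The clause (t) is unit, so t = true.
The clause (NOT q) is unit, so q = false.
Every clause now holds.

p=false,  q=false,  r=true,  s=true,  t=true,  u=true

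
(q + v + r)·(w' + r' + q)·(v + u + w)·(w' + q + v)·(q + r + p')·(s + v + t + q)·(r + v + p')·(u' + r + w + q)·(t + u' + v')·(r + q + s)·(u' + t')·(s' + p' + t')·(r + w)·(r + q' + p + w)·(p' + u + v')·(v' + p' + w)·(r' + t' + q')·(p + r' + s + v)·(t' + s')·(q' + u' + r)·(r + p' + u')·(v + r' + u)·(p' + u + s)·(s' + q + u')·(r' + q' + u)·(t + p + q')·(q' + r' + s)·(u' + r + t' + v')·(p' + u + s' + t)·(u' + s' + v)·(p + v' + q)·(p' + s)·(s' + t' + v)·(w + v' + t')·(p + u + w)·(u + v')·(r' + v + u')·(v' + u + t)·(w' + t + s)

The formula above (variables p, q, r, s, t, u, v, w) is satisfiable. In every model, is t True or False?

True

Suppose t = 0.
Branch on u: set u = 0.
The clause (v') is unit, so v = 0.
The clause (w) is unit, so w = 1.
The clause (q) is unit, so q = 1.
The clause (r') is unit, so r = 0.
The clause (p') is unit, so p = 0.
Now (p) is unsatisfied and unit — conflict.
So u must be the other value — set u = 1.
The clause (v') is unit, so v = 0.
The clause (s') is unit, so s = 0.
The clause (q) is unit, so q = 1.
The clause (r) is unit, so r = 1.
Now (r') is unsatisfied and unit — conflict.
Neither u = 1 nor u = 0 works.
So every satisfying assignment has t = True.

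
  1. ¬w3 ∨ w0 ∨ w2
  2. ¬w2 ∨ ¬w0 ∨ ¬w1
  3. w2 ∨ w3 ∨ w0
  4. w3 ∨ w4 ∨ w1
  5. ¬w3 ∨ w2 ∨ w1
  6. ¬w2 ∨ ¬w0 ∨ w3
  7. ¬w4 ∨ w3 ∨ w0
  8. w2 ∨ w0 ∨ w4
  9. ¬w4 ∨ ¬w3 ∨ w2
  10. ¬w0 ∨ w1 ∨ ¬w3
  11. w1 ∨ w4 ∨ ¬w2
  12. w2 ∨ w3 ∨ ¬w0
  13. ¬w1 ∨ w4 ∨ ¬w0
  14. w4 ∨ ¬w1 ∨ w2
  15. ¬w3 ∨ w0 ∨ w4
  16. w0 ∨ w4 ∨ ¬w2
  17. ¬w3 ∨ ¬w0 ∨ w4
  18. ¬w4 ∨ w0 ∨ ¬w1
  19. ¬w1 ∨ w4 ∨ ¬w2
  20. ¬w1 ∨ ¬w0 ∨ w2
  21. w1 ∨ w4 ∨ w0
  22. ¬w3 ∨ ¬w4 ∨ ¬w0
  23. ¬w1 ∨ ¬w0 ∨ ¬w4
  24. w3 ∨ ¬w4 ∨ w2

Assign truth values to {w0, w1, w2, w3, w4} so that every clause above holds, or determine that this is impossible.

Try w3 = True.
Try w0 = False.
(w2) alone gives w2 = True.
(w4) alone gives w4 = True.
(¬w1) alone gives w1 = False.
Every clause now holds.

w0 ↦ False, w1 ↦ False, w2 ↦ True, w3 ↦ True, w4 ↦ True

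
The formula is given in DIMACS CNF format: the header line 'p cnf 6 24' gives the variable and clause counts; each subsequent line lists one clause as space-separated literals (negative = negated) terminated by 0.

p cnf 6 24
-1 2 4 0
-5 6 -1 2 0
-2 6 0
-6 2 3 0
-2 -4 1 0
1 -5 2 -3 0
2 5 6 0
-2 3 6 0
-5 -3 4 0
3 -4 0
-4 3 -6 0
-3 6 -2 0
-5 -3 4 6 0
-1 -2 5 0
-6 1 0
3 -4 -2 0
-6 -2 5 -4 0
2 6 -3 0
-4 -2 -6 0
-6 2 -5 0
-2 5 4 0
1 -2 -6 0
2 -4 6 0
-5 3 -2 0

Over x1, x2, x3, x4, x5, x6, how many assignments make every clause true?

2

There are 2^6 = 64 truth assignments over (x1, x2, x3, x4, x5, x6).
Split on x1. With x1 = True, the clauses containing x1 are satisfied and ¬x1 drops from the rest; 1 of the 2^5 = 32 assignments to the other variables satisfy what remains.
With x1 = False, by the same count on the reduced clause set, 1 assignment works.
(One model: x1=F, x2=F, x3=F, x4=F, x5=T, x6=F.)
Total: 1 + 1 = 2.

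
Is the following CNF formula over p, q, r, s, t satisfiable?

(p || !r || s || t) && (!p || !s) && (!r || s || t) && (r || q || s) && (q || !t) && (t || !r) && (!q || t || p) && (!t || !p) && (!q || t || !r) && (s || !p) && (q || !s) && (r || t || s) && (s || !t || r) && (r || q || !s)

Yes, satisfiable

Try p = false.
Try q = true.
(t) alone gives t = true.
Try s = true.
All clauses hold; r can take either value.
A satisfying assignment: p: false,  q: true,  r: true,  s: true,  t: true.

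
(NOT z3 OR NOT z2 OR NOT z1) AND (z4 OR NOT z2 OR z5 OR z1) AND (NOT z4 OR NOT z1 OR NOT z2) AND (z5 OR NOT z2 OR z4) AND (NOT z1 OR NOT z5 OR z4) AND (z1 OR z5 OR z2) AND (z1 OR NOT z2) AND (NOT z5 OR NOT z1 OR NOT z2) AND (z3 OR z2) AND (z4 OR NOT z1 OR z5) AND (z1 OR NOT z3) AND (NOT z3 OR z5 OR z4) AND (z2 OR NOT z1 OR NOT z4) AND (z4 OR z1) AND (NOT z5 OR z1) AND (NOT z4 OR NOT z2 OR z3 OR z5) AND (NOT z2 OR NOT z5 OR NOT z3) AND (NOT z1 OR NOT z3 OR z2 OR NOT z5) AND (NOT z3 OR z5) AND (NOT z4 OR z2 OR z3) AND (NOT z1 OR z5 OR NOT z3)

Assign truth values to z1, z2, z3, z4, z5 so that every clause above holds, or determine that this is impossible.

UNSATISFIABLE

Branch on z1: set z1 = true.
Branch on z3: set z3 = false.
Unit clause (z2) forces z2 = true.
Unit clause (NOT z4) forces z4 = false.
Unit clause (z5) forces z5 = true.
That conflicts with the unit clause (NOT z5).
That branch fails; take z3 = true instead.
Unit clause (NOT z2) forces z2 = false.
Unit clause (NOT z4) forces z4 = false.
Unit clause (NOT z5) forces z5 = false.
That conflicts with the unit clause (z5).
Either choice for z3 ends in contradiction.
That branch fails; take z1 = false instead.
Unit clause (NOT z2) forces z2 = false.
Unit clause (z5) forces z5 = true.
That conflicts with the unit clause (NOT z5).
Either choice for z1 ends in contradiction.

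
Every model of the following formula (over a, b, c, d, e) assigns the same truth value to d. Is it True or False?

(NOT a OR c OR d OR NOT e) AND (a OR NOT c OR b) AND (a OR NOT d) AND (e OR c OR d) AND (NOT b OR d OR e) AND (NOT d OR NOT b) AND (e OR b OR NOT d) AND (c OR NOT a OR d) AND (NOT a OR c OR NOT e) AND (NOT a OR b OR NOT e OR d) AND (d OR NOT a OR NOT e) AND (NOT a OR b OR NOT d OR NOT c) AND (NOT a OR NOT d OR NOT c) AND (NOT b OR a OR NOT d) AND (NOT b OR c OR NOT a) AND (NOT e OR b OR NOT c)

False

Suppose d = true.
The clause (a) is unit, so a = true.
The clause (NOT b) is unit, so b = false.
The clause (e) is unit, so e = true.
The clause (c) is unit, so c = true.
Now (NOT c) is unsatisfied and unit — conflict.
So every satisfying assignment has d = False.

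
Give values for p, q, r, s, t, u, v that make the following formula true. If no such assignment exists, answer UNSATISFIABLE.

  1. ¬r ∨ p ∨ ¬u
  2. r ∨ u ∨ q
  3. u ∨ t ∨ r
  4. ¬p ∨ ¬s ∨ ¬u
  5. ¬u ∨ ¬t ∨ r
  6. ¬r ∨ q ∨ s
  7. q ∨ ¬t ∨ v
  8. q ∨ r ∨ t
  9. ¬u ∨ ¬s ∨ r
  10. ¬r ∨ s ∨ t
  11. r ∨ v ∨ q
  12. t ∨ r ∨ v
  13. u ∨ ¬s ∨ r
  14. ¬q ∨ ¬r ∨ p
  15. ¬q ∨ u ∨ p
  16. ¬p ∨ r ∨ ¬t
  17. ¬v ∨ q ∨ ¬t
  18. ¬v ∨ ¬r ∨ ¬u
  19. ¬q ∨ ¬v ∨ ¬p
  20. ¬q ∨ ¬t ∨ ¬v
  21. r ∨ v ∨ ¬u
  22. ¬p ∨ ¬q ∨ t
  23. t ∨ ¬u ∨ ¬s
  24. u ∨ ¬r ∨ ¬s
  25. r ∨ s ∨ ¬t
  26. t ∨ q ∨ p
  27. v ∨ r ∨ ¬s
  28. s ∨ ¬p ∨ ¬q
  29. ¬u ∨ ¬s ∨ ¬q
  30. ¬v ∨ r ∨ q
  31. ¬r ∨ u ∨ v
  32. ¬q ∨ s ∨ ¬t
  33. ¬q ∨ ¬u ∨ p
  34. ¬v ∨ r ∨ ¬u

UNSATISFIABLE

Suppose r = False.
Suppose u = True.
The clause (¬t) is unit, so t = False.
The clause (q) is unit, so q = True.
The clause (¬s) is unit, so s = False.
The clause (v) is unit, so v = True.
Now (¬v) is unsatisfied and unit — conflict.
That branch fails; take u = False instead.
The clause (q) is unit, so q = True.
The clause (t) is unit, so t = True.
The clause (¬s) is unit, so s = False.
Now (s) is unsatisfied and unit — conflict.
Neither u = True nor u = False works.
That branch fails; take r = True instead.
Suppose p = True.
Suppose s = False.
The clause (q) is unit, so q = True.
Now (¬q) is unsatisfied and unit — conflict.
That branch fails; take s = True instead.
The clause (¬u) is unit, so u = False.
Now (u) is unsatisfied and unit — conflict.
Neither s = True nor s = False works.
That branch fails; take p = False instead.
The clause (¬u) is unit, so u = False.
The clause (¬q) is unit, so q = False.
The clause (s) is unit, so s = True.
Now (¬s) is unsatisfied and unit — conflict.
Neither p = True nor p = False works.
Neither r = True nor r = False works.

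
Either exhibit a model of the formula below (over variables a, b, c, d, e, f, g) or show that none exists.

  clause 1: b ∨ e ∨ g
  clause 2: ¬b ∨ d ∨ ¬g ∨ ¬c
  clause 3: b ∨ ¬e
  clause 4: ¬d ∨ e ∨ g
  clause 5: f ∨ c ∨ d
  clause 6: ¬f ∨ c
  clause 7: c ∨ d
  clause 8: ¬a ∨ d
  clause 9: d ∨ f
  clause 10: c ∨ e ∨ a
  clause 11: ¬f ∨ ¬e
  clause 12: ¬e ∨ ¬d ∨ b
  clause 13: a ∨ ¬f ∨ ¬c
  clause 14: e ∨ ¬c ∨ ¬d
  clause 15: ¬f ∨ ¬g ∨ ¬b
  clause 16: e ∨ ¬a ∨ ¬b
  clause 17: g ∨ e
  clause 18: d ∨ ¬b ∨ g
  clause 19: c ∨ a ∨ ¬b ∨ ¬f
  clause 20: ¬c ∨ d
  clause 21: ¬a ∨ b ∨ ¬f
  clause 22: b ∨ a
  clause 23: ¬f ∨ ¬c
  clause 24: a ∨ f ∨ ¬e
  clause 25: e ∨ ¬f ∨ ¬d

Try b = False.
Unit clause (¬e) forces e = False.
Unit clause (g) forces g = True.
Unit clause (a) forces a = True.
Unit clause (d) forces d = True.
Unit clause (¬c) forces c = False.
Unit clause (¬f) forces f = False.
Every clause now holds.

a=True, b=False, c=False, d=True, e=False, f=False, g=True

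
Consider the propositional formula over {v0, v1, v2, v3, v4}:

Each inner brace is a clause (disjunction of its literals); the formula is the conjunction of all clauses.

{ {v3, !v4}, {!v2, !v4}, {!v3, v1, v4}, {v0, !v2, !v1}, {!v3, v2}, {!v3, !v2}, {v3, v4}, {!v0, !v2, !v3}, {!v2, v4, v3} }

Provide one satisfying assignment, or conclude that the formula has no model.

Case v3 = true:
The clause (v2) is unit, so v2 = true.
Now (!v2) is unsatisfied and unit — conflict.
That branch fails; take v3 = false instead.
The clause (!v4) is unit, so v4 = false.
Now (v4) is unsatisfied and unit — conflict.
Either choice for v3 ends in contradiction.

UNSATISFIABLE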